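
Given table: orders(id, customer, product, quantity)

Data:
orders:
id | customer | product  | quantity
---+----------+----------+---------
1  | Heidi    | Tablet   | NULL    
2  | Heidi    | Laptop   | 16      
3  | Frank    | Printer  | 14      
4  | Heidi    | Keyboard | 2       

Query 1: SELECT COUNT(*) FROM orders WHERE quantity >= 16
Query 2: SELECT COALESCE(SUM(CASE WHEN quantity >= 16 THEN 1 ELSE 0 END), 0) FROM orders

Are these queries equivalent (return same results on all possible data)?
Yes, equivalent

Both queries return: [(1,)]

Reason: COUNT with WHERE vs conditional SUM (COALESCE handles empty-table NULL)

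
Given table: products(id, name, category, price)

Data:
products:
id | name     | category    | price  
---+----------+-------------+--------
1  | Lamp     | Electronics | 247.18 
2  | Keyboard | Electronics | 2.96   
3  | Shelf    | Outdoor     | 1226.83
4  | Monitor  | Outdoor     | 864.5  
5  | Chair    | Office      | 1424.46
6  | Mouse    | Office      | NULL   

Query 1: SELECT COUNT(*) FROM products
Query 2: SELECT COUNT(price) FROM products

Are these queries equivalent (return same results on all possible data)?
No, not equivalent

Query 1 returns: [(6,)]
Query 2 returns: [(5,)]

Reason: COUNT(*) includes NULLs, COUNT(column) excludes them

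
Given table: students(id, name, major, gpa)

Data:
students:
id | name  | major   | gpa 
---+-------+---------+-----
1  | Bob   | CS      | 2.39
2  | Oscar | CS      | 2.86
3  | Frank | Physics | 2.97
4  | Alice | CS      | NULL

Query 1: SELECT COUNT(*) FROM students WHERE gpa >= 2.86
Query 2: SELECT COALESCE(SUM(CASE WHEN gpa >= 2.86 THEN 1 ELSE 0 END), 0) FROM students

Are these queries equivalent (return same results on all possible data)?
Yes, equivalent

Both queries return: [(2,)]

Reason: COUNT with WHERE vs conditional SUM (COALESCE handles empty-table NULL)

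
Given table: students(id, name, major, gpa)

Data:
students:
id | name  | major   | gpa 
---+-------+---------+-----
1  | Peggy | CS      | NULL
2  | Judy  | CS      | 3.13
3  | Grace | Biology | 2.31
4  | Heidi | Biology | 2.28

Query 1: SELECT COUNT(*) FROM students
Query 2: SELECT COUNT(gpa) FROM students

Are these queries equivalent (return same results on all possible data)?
No, not equivalent

Query 1 returns: [(4,)]
Query 2 returns: [(3,)]

Reason: COUNT(*) includes NULLs, COUNT(column) excludes them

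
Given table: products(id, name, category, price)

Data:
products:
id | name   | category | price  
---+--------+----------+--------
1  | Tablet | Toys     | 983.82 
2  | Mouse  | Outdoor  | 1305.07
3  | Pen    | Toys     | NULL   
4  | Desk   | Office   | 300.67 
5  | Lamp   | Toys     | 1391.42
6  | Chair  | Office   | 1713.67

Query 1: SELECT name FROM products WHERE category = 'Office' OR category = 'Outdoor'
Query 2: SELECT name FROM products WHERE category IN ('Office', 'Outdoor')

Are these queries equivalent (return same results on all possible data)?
Yes, equivalent

Both queries return: [('Chair',), ('Desk',), ('Mouse',)]

Reason: OR vs IN are equivalent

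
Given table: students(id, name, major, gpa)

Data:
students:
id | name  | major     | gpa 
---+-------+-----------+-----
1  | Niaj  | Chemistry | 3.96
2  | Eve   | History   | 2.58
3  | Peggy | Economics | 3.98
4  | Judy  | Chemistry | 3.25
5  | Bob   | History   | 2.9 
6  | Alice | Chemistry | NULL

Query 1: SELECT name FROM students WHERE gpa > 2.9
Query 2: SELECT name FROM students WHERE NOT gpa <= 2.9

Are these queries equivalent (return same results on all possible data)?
Yes, equivalent

Both queries return: [('Judy',), ('Niaj',), ('Peggy',)]

Reason: Both filter gpa > 2.9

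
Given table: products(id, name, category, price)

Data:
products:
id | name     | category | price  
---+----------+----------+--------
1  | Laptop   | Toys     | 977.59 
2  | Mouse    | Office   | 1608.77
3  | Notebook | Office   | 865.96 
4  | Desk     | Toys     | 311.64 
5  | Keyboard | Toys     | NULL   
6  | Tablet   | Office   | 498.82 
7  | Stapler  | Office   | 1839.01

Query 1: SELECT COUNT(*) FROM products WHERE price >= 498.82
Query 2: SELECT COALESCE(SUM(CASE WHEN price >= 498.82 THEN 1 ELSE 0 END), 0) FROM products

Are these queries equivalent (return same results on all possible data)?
Yes, equivalent

Both queries return: [(5,)]

Reason: COUNT with WHERE vs conditional SUM (COALESCE handles empty-table NULL)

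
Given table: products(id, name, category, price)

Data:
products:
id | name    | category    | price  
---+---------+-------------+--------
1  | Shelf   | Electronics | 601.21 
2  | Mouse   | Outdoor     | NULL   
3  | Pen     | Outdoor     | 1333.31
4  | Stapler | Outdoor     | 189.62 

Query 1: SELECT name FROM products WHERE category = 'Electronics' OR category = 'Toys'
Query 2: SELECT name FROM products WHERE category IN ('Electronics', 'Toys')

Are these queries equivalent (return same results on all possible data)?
Yes, equivalent

Both queries return: [('Shelf',)]

Reason: OR vs IN are equivalent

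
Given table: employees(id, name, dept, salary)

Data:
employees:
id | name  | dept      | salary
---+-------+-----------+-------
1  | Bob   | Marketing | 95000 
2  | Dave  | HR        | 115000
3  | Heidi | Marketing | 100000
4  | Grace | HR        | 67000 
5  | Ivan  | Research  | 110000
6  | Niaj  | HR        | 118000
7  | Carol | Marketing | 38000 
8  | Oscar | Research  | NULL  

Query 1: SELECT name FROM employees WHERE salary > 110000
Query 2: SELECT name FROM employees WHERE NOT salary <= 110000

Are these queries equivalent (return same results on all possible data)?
Yes, equivalent

Both queries return: [('Dave',), ('Niaj',)]

Reason: Both filter salary > 110000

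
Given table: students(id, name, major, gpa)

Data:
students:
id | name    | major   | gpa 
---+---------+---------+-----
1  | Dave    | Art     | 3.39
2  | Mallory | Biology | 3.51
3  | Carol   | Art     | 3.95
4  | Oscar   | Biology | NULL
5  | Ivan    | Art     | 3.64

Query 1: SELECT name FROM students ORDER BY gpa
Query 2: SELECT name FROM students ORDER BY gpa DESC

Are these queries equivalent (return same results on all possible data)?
No, not equivalent

Query 1 returns: [('Oscar',), ('Dave',), ('Mallory',), ('Ivan',), ('Carol',)]
Query 2 returns: [('Carol',), ('Ivan',), ('Mallory',), ('Dave',), ('Oscar',)]

Reason: ASC vs DESC gives opposite ordering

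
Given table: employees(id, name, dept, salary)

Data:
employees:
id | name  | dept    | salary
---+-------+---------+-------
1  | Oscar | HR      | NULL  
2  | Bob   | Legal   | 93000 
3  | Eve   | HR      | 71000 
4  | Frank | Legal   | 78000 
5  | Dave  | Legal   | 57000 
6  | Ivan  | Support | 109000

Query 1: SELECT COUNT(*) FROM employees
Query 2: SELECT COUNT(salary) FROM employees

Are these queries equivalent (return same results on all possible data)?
No, not equivalent

Query 1 returns: [(6,)]
Query 2 returns: [(5,)]

Reason: COUNT(*) includes NULLs, COUNT(column) excludes them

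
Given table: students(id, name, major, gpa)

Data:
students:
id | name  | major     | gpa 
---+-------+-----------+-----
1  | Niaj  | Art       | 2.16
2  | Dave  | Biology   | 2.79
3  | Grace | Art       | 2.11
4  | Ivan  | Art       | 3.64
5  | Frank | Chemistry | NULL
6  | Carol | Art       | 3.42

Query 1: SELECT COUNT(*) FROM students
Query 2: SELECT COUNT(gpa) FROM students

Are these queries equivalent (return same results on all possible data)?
No, not equivalent

Query 1 returns: [(6,)]
Query 2 returns: [(5,)]

Reason: COUNT(*) includes NULLs, COUNT(column) excludes them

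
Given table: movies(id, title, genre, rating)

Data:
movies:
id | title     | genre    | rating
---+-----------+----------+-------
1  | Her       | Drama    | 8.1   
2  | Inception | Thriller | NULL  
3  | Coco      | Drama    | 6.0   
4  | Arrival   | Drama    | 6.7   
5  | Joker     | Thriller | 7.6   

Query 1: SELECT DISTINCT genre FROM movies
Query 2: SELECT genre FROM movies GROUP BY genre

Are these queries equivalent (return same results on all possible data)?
Yes, equivalent

Both queries return: [('Drama',), ('Thriller',)]

Reason: Both get unique genres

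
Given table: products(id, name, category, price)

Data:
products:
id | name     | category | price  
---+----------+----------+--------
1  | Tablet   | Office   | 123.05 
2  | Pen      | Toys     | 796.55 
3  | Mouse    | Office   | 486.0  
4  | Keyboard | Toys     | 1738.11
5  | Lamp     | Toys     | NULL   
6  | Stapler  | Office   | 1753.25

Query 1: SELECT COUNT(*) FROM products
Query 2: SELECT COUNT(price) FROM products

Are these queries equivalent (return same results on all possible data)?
No, not equivalent

Query 1 returns: [(6,)]
Query 2 returns: [(5,)]

Reason: COUNT(*) includes NULLs, COUNT(column) excludes them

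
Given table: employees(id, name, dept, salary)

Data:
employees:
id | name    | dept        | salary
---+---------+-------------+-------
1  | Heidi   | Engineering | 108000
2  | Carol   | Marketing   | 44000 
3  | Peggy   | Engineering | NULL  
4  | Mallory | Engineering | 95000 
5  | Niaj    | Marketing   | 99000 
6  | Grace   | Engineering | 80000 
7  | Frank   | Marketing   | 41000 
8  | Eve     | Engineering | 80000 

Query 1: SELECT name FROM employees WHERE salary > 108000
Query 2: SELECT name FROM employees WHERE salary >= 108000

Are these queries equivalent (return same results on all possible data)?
No, not equivalent

Query 1 returns: []
Query 2 returns: [('Heidi',)]

Reason: > vs >= gives different results when salary = 108000 exists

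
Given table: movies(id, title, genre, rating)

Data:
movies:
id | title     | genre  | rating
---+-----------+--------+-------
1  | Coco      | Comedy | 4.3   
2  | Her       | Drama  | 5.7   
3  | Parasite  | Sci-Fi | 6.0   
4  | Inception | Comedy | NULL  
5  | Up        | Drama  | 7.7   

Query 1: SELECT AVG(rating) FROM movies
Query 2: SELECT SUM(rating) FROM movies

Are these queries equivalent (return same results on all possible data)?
No, not equivalent

Query 1 returns: [(5.925,)]
Query 2 returns: [(23.7,)]

Reason: AVG vs SUM give different aggregate values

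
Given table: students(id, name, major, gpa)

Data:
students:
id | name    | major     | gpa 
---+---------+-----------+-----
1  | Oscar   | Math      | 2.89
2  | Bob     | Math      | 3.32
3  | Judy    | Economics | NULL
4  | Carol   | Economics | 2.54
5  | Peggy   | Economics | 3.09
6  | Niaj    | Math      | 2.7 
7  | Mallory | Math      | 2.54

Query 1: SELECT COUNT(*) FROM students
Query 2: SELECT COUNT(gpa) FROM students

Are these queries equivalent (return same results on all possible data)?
No, not equivalent

Query 1 returns: [(7,)]
Query 2 returns: [(6,)]

Reason: COUNT(*) includes NULLs, COUNT(column) excludes them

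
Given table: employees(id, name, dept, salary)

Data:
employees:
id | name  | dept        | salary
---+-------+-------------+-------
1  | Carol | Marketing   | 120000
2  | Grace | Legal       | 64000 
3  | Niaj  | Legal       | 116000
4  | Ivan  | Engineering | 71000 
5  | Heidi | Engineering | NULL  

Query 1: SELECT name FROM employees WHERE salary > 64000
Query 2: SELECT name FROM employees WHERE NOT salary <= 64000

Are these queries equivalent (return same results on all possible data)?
Yes, equivalent

Both queries return: [('Carol',), ('Ivan',), ('Niaj',)]

Reason: Both filter salary > 64000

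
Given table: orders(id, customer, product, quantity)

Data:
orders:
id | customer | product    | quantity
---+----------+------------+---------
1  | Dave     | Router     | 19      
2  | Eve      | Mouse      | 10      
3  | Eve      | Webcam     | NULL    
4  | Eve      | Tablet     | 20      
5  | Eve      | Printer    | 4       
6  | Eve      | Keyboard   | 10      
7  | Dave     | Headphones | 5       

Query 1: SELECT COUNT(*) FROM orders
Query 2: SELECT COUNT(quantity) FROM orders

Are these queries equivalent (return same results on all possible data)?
No, not equivalent

Query 1 returns: [(7,)]
Query 2 returns: [(6,)]

Reason: COUNT(*) includes NULLs, COUNT(column) excludes them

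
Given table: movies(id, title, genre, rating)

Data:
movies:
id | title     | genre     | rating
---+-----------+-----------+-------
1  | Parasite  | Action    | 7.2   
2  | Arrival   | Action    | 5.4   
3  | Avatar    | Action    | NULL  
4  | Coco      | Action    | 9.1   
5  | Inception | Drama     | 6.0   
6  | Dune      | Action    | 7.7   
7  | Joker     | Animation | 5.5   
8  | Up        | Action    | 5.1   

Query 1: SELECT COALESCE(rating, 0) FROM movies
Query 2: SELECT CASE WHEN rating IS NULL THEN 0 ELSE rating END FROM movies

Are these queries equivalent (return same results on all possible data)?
Yes, equivalent

Both queries return: [(0,), (5.1,), (5.4,), (5.5,), (6.0,), (7.2,), (7.7,), (9.1,)]

Reason: COALESCE vs CASE for NULL handling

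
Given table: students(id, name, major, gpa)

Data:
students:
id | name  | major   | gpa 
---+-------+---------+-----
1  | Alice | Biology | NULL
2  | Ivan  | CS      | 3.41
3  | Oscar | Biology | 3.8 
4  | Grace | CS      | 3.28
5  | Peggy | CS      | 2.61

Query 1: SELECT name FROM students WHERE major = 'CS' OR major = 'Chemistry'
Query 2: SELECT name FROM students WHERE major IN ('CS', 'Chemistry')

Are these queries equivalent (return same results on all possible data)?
Yes, equivalent

Both queries return: [('Grace',), ('Ivan',), ('Peggy',)]

Reason: OR vs IN are equivalent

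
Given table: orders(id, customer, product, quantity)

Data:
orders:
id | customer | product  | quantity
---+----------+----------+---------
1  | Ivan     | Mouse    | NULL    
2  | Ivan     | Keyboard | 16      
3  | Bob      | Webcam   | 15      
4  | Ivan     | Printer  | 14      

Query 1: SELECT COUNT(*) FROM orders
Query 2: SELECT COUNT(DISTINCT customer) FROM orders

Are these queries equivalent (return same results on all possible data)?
No, not equivalent

Query 1 returns: [(4,)]
Query 2 returns: [(2,)]

Reason: COUNT(*) counts rows, COUNT(DISTINCT customer) counts unique customers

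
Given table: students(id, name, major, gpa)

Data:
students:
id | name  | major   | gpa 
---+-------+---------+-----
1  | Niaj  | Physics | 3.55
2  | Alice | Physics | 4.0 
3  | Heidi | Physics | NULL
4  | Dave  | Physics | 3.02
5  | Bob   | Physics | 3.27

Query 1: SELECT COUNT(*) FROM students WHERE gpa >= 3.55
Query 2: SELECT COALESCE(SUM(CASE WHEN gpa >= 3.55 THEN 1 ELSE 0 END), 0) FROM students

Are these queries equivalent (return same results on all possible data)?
Yes, equivalent

Both queries return: [(2,)]

Reason: COUNT with WHERE vs conditional SUM (COALESCE handles empty-table NULL)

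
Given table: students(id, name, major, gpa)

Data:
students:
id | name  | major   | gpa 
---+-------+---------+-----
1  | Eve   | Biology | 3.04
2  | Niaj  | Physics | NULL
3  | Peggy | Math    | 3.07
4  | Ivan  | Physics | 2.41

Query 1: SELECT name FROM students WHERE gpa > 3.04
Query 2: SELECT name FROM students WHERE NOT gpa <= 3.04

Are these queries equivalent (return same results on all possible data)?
Yes, equivalent

Both queries return: [('Peggy',)]

Reason: Both filter gpa > 3.04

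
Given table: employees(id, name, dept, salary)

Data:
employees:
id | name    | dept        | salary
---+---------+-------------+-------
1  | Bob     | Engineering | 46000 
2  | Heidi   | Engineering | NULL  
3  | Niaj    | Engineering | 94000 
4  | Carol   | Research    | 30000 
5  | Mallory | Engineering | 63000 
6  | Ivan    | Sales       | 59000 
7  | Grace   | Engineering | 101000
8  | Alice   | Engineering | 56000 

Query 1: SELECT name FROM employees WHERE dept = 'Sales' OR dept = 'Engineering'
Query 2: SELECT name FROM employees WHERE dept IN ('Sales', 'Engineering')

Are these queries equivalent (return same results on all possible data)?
Yes, equivalent

Both queries return: [('Alice',), ('Bob',), ('Grace',), ('Heidi',), ('Ivan',), ('Mallory',), ('Niaj',)]

Reason: OR vs IN are equivalent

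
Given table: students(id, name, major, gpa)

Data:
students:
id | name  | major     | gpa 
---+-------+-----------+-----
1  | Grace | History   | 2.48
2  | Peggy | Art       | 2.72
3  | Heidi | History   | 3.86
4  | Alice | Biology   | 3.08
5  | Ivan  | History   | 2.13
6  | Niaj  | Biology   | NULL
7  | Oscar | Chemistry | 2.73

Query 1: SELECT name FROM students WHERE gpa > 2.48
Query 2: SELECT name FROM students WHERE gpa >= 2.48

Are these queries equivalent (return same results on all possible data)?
No, not equivalent

Query 1 returns: [('Peggy',), ('Heidi',), ('Alice',), ('Oscar',)]
Query 2 returns: [('Grace',), ('Peggy',), ('Heidi',), ('Alice',), ('Oscar',)]

Reason: > vs >= gives different results when gpa = 2.48 exists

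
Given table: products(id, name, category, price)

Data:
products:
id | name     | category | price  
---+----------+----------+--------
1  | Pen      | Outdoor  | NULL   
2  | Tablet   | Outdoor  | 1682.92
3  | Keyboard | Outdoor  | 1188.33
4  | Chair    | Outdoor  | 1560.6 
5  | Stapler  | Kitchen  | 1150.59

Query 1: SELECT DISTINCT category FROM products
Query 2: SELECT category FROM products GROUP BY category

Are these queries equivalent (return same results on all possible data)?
Yes, equivalent

Both queries return: [('Kitchen',), ('Outdoor',)]

Reason: Both get unique categorys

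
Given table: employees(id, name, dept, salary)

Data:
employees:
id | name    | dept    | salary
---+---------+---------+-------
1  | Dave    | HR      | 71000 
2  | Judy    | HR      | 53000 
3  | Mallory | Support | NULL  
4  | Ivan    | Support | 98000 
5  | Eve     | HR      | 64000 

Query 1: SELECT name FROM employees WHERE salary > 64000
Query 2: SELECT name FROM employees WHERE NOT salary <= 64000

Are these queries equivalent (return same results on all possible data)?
Yes, equivalent

Both queries return: [('Dave',), ('Ivan',)]

Reason: Both filter salary > 64000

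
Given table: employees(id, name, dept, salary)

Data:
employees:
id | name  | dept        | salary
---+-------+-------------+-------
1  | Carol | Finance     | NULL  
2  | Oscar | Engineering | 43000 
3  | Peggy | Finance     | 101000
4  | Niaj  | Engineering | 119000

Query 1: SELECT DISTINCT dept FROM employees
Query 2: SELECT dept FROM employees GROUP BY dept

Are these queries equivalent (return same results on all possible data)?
Yes, equivalent

Both queries return: [('Engineering',), ('Finance',)]

Reason: Both get unique depts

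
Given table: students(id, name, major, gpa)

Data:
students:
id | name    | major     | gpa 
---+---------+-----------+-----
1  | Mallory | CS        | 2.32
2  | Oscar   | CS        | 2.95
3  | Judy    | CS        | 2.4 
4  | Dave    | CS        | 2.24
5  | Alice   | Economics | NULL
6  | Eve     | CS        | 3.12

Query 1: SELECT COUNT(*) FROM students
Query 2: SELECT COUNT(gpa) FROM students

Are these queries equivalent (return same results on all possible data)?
No, not equivalent

Query 1 returns: [(6,)]
Query 2 returns: [(5,)]

Reason: COUNT(*) includes NULLs, COUNT(column) excludes them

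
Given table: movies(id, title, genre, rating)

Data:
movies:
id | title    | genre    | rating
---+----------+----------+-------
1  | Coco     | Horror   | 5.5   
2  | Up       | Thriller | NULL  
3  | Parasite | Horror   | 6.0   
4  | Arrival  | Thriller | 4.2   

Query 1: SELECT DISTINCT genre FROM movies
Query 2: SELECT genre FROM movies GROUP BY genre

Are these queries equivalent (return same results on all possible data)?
Yes, equivalent

Both queries return: [('Horror',), ('Thriller',)]

Reason: Both get unique genres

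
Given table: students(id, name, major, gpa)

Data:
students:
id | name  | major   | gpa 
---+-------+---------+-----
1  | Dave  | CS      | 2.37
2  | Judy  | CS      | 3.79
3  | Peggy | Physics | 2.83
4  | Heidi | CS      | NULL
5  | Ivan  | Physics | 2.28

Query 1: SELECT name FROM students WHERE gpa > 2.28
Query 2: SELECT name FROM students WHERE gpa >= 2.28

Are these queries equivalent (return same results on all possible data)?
No, not equivalent

Query 1 returns: [('Dave',), ('Judy',), ('Peggy',)]
Query 2 returns: [('Dave',), ('Judy',), ('Peggy',), ('Ivan',)]

Reason: > vs >= gives different results when gpa = 2.28 exists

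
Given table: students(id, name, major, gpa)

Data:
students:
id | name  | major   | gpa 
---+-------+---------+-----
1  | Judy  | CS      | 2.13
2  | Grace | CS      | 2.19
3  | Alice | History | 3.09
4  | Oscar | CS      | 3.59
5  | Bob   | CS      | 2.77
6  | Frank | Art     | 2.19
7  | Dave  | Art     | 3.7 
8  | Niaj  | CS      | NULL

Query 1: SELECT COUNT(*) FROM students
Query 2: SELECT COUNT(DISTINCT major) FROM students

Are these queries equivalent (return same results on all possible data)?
No, not equivalent

Query 1 returns: [(8,)]
Query 2 returns: [(3,)]

Reason: COUNT(*) counts rows, COUNT(DISTINCT major) counts unique majors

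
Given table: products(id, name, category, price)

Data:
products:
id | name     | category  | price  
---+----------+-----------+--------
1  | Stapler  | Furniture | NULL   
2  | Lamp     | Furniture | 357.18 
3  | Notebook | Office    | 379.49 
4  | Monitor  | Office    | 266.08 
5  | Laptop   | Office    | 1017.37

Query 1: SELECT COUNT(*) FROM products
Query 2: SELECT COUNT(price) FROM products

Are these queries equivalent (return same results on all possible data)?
No, not equivalent

Query 1 returns: [(5,)]
Query 2 returns: [(4,)]

Reason: COUNT(*) includes NULLs, COUNT(column) excludes them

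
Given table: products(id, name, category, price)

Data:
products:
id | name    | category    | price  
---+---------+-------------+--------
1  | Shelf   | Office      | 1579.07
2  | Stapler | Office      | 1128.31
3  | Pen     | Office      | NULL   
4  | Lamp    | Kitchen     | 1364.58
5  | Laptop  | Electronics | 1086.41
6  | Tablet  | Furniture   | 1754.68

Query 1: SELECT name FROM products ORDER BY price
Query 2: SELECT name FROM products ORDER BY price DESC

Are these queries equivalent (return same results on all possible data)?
No, not equivalent

Query 1 returns: [('Pen',), ('Laptop',), ('Stapler',), ('Lamp',), ('Shelf',), ('Tablet',)]
Query 2 returns: [('Tablet',), ('Shelf',), ('Lamp',), ('Stapler',), ('Laptop',), ('Pen',)]

Reason: ASC vs DESC gives opposite ordering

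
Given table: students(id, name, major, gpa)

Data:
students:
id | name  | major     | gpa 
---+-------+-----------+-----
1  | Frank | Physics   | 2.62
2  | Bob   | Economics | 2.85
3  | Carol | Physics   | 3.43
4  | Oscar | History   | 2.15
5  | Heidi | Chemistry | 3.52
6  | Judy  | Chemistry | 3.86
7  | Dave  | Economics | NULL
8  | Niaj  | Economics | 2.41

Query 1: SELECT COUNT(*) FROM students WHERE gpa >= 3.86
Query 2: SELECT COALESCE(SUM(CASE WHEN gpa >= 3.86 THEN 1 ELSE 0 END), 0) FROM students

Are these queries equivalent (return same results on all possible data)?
Yes, equivalent

Both queries return: [(1,)]

Reason: COUNT with WHERE vs conditional SUM (COALESCE handles empty-table NULL)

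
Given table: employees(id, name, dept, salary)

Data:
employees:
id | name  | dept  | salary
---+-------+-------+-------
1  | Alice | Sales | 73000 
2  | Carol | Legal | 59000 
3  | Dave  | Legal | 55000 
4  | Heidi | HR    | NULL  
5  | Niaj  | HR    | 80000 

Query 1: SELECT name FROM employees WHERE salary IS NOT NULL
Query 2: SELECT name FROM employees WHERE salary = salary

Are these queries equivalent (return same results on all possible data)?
Yes, equivalent

Both queries return: [('Alice',), ('Carol',), ('Dave',), ('Niaj',)]

Reason: IS NOT NULL vs self-equality (both exclude NULLs)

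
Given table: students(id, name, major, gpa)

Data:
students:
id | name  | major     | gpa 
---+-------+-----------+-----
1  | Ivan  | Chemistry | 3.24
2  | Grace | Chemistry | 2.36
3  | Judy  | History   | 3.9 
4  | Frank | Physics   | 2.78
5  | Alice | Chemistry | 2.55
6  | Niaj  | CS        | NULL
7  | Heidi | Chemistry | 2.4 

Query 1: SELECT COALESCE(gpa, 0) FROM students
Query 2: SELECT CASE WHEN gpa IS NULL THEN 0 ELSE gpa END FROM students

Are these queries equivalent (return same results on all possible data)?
Yes, equivalent

Both queries return: [(0,), (2.36,), (2.4,), (2.55,), (2.78,), (3.24,), (3.9,)]

Reason: COALESCE vs CASE for NULL handling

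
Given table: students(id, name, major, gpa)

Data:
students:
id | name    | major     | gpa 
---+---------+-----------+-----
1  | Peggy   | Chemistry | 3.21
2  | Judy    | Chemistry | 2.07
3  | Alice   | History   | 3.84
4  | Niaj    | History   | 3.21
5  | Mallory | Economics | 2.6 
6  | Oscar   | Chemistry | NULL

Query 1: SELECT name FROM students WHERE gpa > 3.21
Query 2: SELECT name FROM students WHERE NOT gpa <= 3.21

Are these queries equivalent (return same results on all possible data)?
Yes, equivalent

Both queries return: [('Alice',)]

Reason: Both filter gpa > 3.21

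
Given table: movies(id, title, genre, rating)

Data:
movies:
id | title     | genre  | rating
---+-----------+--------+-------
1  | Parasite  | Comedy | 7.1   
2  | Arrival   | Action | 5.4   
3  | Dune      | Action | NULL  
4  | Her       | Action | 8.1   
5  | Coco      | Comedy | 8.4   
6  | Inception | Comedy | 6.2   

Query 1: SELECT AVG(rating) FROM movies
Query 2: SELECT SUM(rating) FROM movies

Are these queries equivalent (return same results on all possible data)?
No, not equivalent

Query 1 returns: [(7.040000000000001,)]
Query 2 returns: [(35.2,)]

Reason: AVG vs SUM give different aggregate values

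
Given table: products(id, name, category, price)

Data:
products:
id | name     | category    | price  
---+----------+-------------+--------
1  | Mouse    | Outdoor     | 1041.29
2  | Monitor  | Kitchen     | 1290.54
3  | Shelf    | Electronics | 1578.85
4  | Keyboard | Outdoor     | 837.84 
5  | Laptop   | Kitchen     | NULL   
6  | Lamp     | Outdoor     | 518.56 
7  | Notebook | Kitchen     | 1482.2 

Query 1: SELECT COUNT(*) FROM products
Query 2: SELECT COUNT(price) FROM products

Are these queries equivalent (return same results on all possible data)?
No, not equivalent

Query 1 returns: [(7,)]
Query 2 returns: [(6,)]

Reason: COUNT(*) includes NULLs, COUNT(column) excludes them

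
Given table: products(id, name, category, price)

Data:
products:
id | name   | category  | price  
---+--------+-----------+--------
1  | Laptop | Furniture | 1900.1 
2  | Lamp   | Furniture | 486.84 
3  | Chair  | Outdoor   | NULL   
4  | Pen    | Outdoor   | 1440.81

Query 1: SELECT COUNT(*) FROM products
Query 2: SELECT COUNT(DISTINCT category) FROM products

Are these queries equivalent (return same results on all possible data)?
No, not equivalent

Query 1 returns: [(4,)]
Query 2 returns: [(2,)]

Reason: COUNT(*) counts rows, COUNT(DISTINCT category) counts unique categorys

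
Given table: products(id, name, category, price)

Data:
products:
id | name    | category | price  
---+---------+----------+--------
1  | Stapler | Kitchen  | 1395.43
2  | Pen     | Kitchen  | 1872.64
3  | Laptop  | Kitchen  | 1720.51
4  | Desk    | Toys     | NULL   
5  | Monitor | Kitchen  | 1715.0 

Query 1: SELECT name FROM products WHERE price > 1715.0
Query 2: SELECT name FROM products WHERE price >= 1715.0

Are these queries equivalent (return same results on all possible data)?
No, not equivalent

Query 1 returns: [('Pen',), ('Laptop',)]
Query 2 returns: [('Pen',), ('Laptop',), ('Monitor',)]

Reason: > vs >= gives different results when price = 1715.0 exists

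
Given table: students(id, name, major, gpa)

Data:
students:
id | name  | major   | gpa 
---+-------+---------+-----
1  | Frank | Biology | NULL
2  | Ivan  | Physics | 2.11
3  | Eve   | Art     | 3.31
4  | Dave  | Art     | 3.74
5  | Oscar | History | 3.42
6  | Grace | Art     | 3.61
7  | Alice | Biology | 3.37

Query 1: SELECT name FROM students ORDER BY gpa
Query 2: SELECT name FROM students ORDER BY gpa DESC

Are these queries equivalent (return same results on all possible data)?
No, not equivalent

Query 1 returns: [('Frank',), ('Ivan',), ('Eve',), ('Alice',), ('Oscar',), ('Grace',), ('Dave',)]
Query 2 returns: [('Dave',), ('Grace',), ('Oscar',), ('Alice',), ('Eve',), ('Ivan',), ('Frank',)]

Reason: ASC vs DESC gives opposite ordering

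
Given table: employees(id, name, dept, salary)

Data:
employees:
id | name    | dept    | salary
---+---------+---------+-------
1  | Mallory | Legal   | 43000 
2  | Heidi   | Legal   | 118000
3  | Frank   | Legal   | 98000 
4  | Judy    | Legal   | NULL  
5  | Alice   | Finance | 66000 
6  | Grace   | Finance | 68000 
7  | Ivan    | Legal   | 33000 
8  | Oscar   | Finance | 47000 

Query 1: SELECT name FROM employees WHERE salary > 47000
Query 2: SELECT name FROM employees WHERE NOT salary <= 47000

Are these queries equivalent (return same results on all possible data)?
Yes, equivalent

Both queries return: [('Alice',), ('Frank',), ('Grace',), ('Heidi',)]

Reason: Both filter salary > 47000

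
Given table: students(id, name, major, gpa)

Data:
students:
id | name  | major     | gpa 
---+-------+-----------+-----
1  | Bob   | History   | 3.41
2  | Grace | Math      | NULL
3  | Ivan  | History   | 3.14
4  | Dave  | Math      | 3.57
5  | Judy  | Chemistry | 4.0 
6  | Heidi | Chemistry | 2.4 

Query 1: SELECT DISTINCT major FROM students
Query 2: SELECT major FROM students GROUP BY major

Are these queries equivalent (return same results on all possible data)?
Yes, equivalent

Both queries return: [('Chemistry',), ('History',), ('Math',)]

Reason: Both get unique majors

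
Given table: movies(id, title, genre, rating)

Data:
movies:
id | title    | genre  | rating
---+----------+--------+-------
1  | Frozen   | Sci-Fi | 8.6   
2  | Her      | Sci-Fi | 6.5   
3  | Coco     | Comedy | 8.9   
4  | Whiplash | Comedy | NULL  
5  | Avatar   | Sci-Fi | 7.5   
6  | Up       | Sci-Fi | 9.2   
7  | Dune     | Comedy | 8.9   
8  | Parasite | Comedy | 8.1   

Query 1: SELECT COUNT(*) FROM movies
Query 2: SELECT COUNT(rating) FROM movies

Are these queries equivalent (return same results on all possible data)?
No, not equivalent

Query 1 returns: [(8,)]
Query 2 returns: [(7,)]

Reason: COUNT(*) includes NULLs, COUNT(column) excludes them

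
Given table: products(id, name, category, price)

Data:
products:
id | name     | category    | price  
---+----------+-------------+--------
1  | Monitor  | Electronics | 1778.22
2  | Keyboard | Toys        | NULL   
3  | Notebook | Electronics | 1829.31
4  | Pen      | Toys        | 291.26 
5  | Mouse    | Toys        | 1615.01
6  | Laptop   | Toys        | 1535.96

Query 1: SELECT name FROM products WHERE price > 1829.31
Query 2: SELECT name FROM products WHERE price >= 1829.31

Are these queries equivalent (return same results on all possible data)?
No, not equivalent

Query 1 returns: []
Query 2 returns: [('Notebook',)]

Reason: > vs >= gives different results when price = 1829.31 exists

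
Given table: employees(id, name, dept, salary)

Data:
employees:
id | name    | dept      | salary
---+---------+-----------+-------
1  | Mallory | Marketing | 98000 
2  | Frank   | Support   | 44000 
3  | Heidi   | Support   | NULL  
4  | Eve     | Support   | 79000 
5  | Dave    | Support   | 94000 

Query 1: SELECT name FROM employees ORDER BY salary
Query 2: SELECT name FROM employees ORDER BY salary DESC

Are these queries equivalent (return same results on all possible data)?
No, not equivalent

Query 1 returns: [('Heidi',), ('Frank',), ('Eve',), ('Dave',), ('Mallory',)]
Query 2 returns: [('Mallory',), ('Dave',), ('Eve',), ('Frank',), ('Heidi',)]

Reason: ASC vs DESC gives opposite ordering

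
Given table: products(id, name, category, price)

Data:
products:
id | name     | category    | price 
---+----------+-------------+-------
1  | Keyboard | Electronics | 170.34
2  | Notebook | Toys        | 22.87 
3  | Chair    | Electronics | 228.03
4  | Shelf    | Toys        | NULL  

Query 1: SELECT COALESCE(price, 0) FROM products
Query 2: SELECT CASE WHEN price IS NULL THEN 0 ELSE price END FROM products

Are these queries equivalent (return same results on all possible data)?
Yes, equivalent

Both queries return: [(0,), (22.87,), (170.34,), (228.03,)]

Reason: COALESCE vs CASE for NULL handling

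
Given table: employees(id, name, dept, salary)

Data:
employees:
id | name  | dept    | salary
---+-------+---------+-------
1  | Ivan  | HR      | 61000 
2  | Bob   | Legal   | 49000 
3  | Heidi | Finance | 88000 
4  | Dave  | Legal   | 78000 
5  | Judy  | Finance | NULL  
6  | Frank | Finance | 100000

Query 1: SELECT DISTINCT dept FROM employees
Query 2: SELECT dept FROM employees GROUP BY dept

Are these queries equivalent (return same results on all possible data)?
Yes, equivalent

Both queries return: [('Finance',), ('HR',), ('Legal',)]

Reason: Both get unique depts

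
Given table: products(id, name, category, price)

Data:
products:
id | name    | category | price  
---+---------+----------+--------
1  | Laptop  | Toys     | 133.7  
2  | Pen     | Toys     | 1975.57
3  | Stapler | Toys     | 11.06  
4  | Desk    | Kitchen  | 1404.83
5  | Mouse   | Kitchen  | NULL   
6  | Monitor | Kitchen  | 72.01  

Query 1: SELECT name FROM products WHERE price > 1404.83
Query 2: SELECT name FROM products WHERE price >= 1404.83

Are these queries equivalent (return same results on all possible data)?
No, not equivalent

Query 1 returns: [('Pen',)]
Query 2 returns: [('Pen',), ('Desk',)]

Reason: > vs >= gives different results when price = 1404.83 exists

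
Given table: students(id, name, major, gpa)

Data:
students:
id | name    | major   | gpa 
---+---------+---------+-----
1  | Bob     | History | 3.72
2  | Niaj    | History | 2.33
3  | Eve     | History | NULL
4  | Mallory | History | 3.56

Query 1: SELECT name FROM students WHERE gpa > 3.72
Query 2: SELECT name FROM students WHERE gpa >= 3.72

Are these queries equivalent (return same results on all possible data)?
No, not equivalent

Query 1 returns: []
Query 2 returns: [('Bob',)]

Reason: > vs >= gives different results when gpa = 3.72 exists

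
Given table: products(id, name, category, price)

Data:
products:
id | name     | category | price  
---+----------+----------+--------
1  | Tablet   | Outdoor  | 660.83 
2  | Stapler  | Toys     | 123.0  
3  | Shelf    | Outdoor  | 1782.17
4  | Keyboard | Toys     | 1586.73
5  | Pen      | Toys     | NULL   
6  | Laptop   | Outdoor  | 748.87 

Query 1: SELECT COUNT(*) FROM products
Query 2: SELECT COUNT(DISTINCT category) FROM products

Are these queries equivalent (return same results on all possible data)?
No, not equivalent

Query 1 returns: [(6,)]
Query 2 returns: [(2,)]

Reason: COUNT(*) counts rows, COUNT(DISTINCT category) counts unique categorys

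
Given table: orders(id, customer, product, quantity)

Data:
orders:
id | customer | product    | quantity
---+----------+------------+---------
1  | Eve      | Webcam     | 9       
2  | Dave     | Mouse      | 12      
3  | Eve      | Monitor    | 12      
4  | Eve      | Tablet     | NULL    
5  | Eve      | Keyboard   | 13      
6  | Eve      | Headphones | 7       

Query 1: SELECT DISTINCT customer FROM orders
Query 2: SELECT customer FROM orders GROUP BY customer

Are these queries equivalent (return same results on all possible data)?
Yes, equivalent

Both queries return: [('Dave',), ('Eve',)]

Reason: Both get unique customers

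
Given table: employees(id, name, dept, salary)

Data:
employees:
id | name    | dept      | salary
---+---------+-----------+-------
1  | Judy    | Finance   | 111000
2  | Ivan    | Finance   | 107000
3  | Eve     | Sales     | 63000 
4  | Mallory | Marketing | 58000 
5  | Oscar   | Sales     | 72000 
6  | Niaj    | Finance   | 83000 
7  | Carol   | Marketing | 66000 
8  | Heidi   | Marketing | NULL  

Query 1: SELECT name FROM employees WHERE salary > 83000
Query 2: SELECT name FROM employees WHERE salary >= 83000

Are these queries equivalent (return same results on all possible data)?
No, not equivalent

Query 1 returns: [('Judy',), ('Ivan',)]
Query 2 returns: [('Judy',), ('Ivan',), ('Niaj',)]

Reason: > vs >= gives different results when salary = 83000 exists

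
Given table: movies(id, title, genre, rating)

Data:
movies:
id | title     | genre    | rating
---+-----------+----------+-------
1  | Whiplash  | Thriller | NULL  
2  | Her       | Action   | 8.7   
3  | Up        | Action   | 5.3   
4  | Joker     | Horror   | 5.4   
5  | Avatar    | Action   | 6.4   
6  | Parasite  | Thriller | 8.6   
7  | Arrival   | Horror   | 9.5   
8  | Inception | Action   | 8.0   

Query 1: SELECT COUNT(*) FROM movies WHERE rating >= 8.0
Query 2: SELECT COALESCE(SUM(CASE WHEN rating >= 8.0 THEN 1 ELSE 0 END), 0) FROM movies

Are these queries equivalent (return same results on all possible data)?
Yes, equivalent

Both queries return: [(4,)]

Reason: COUNT with WHERE vs conditional SUM (COALESCE handles empty-table NULL)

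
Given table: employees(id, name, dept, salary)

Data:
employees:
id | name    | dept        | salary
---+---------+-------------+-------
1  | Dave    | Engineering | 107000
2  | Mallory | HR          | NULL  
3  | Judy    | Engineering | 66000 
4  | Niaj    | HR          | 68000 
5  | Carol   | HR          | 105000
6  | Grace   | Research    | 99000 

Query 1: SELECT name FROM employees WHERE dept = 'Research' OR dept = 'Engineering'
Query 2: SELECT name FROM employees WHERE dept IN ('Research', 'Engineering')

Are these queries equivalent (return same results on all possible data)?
Yes, equivalent

Both queries return: [('Dave',), ('Grace',), ('Judy',)]

Reason: OR vs IN are equivalent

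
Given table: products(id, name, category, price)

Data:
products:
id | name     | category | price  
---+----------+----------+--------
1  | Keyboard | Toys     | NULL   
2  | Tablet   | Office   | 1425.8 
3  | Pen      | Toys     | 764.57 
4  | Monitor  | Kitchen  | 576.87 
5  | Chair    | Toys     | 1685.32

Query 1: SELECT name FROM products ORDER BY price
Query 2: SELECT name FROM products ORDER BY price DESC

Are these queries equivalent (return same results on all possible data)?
No, not equivalent

Query 1 returns: [('Keyboard',), ('Monitor',), ('Pen',), ('Tablet',), ('Chair',)]
Query 2 returns: [('Chair',), ('Tablet',), ('Pen',), ('Monitor',), ('Keyboard',)]

Reason: ASC vs DESC gives opposite ordering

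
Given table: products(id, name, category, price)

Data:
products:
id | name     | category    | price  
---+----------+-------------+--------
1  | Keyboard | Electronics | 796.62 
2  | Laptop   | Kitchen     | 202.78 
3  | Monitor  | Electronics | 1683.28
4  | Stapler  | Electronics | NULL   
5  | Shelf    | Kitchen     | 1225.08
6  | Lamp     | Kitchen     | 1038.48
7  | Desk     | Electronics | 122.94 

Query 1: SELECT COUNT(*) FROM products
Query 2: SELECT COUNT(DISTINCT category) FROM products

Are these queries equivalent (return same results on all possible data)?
No, not equivalent

Query 1 returns: [(7,)]
Query 2 returns: [(2,)]

Reason: COUNT(*) counts rows, COUNT(DISTINCT category) counts unique categorys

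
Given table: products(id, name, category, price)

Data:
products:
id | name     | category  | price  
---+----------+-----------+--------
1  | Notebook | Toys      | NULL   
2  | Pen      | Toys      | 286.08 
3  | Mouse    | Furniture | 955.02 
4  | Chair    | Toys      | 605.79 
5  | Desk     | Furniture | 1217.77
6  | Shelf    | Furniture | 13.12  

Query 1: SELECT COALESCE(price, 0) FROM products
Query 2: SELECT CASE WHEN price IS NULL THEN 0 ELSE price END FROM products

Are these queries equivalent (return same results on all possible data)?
Yes, equivalent

Both queries return: [(0,), (13.12,), (286.08,), (605.79,), (955.02,), (1217.77,)]

Reason: COALESCE vs CASE for NULL handling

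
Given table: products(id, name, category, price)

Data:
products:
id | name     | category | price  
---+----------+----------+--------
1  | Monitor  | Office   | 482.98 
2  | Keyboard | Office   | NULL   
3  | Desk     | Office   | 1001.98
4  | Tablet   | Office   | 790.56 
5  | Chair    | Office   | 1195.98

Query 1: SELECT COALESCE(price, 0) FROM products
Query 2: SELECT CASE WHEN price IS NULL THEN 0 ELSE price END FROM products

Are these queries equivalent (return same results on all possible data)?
Yes, equivalent

Both queries return: [(0,), (482.98,), (790.56,), (1001.98,), (1195.98,)]

Reason: COALESCE vs CASE for NULL handling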